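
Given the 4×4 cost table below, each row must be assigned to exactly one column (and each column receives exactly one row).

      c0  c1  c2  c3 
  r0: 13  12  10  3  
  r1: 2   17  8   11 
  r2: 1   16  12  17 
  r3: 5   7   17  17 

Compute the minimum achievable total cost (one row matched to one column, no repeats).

optimal assignment: row0→col3 (cost 3), row1→col2 (cost 8), row2→col0 (cost 1), row3→col1 (cost 7)
total = 3 + 8 + 1 + 7 = 19

Minimum assignment cost: 19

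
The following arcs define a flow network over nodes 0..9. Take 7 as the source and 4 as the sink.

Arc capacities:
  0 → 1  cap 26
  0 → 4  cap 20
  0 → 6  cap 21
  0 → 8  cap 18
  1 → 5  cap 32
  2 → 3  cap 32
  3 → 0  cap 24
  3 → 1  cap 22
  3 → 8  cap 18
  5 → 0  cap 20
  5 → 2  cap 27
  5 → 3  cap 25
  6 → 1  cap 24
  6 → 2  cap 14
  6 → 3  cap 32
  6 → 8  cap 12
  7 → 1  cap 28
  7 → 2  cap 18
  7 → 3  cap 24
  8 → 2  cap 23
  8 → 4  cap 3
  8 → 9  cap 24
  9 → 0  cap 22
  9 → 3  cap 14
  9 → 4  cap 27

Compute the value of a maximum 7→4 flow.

augment #1: 7→3→0→4 bottleneck 20, total now 20
augment #2: 7→3→8→4 bottleneck 3, total now 23
augment #3: 7→3→8→9→4 bottleneck 1, total now 24
augment #4: 7→2→3→8→9→4 bottleneck 14, total now 38
augment #5: 7→1→5→0→8→9→4 bottleneck 9, total now 47

Maximum flow value: 47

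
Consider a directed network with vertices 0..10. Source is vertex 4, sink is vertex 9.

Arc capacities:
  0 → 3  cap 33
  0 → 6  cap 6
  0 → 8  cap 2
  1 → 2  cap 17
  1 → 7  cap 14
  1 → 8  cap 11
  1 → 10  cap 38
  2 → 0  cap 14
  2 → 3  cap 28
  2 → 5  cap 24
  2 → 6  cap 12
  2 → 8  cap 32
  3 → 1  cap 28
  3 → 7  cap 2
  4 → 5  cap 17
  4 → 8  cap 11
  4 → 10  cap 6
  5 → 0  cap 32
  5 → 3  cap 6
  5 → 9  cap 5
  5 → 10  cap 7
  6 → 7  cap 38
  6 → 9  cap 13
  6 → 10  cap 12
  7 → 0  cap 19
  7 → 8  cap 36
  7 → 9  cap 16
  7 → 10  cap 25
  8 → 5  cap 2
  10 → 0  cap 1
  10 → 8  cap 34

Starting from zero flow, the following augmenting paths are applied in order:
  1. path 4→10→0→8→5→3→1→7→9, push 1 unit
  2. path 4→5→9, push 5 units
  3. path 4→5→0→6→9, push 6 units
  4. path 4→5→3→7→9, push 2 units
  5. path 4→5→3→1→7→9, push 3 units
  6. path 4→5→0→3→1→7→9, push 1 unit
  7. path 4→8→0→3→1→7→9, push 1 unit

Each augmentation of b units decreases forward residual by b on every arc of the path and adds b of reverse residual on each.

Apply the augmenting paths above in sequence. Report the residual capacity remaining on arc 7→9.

after path 1 (4→10→0→8→5→3→1→7→9, push 1): res(7,9)=15
after path 2 (4→5→9, push 5): res(7,9)=15
after path 3 (4→5→0→6→9, push 6): res(7,9)=15
after path 4 (4→5→3→7→9, push 2): res(7,9)=13
after path 5 (4→5→3→1→7→9, push 3): res(7,9)=10
after path 6 (4→5→0→3→1→7→9, push 1): res(7,9)=9
after path 7 (4→8→0→3→1→7→9, push 1): res(7,9)=8

Residual capacity of (7,9): 8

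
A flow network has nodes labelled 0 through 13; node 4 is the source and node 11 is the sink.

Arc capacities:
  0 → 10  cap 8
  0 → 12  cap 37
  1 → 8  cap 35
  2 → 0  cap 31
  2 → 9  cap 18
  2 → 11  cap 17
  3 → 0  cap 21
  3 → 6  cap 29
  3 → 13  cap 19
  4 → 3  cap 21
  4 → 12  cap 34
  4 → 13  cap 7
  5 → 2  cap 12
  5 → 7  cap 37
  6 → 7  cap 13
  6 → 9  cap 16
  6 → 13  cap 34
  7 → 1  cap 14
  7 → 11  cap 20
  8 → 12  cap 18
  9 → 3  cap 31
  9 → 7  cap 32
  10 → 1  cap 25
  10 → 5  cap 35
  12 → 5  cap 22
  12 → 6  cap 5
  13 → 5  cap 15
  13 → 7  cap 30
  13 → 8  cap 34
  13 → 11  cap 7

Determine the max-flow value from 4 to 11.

augment #1: 4→13→11 bottleneck 7, total now 7
augment #2: 4→3→6→7→11 bottleneck 13, total now 20
augment #3: 4→3→13→7→11 bottleneck 7, total now 27
augment #4: 4→12→5→2→11 bottleneck 12, total now 39

Maximum flow value: 39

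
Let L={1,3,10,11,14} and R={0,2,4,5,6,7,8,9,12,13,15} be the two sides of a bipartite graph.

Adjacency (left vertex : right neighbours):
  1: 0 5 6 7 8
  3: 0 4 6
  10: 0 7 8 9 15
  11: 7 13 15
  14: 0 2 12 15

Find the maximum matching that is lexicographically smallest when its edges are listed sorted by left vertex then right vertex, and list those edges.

|M| = 5 (so the lex-smallest maximum matching has 5 edges)
process left vertices in ascending order; for each, take the smallest-labelled available neighbour that still permits 5 edges overall, or leave it unmatched if none does
lex-smallest matching: {1-0, 3-4, 10-7, 11-13, 14-2}

Lex-smallest maximum matching: {(1,0), (3,4), (10,7), (11,13), (14,2)}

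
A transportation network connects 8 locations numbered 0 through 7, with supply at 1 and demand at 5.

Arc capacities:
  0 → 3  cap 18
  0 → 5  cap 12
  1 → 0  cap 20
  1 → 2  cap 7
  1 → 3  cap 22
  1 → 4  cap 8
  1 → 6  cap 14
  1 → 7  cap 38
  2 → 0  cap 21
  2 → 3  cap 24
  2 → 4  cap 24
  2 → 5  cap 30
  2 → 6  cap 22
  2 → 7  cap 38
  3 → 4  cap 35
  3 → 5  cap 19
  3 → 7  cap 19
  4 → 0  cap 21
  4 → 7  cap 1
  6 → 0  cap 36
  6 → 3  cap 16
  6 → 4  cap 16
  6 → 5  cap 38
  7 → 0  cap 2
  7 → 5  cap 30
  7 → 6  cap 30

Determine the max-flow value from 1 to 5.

augment #1: 1→0→5 bottleneck 12, total now 12
augment #2: 1→2→5 bottleneck 7, total now 19
augment #3: 1→3→5 bottleneck 19, total now 38
augment #4: 1→6→5 bottleneck 14, total now 52
augment #5: 1→7→5 bottleneck 30, total now 82
augment #6: 1→7→6→5 bottleneck 8, total now 90
augment #7: 1→3→7→6→5 bottleneck 3, total now 93
augment #8: 1→4→7→6→5 bottleneck 1, total now 94
augment #9: 1→0→3→7→6→5 bottleneck 8, total now 102
augment #10: 1→4→0→3→7→6→5 bottleneck 4, total now 106

Maximum flow value: 106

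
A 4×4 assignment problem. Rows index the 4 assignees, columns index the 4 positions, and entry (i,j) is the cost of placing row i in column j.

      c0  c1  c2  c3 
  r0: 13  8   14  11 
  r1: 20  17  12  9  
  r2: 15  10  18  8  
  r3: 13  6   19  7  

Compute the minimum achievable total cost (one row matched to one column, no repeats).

Minimum assignment cost: 39

optimal assignment: row0→col0 (cost 13), row1→col2 (cost 12), row2→col3 (cost 8), row3→col1 (cost 6)
total = 13 + 12 + 8 + 6 = 39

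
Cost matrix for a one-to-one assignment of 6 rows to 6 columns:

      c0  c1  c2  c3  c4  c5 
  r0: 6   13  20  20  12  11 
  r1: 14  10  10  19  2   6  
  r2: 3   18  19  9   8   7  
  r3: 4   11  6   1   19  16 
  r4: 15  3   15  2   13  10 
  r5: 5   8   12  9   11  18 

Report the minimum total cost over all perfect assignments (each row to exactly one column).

one of 2 optimal assignments: row0→col0 (cost 6), row1→col4 (cost 2), row2→col5 (cost 7), row3→col2 (cost 6), row4→col3 (cost 2), row5→col1 (cost 8)
total = 6 + 2 + 7 + 6 + 2 + 8 = 31

Minimum assignment cost: 31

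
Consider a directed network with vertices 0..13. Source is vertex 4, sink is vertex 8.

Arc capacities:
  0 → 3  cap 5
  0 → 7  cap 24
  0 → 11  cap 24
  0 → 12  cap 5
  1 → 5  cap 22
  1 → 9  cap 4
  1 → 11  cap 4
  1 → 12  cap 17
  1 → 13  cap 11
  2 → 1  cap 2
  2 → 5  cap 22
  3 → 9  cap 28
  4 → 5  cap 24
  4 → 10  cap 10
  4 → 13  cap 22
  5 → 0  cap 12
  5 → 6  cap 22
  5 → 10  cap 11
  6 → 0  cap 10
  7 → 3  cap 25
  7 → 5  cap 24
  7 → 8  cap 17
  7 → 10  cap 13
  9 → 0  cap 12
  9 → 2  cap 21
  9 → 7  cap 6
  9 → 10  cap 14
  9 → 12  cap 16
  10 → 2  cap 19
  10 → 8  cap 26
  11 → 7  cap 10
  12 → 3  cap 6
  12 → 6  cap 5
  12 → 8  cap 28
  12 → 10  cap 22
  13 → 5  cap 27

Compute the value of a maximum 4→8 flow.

augment #1: 4→10→8 bottleneck 10, total now 10
augment #2: 4→5→10→8 bottleneck 11, total now 21
augment #3: 4→5→0→7→8 bottleneck 12, total now 33
augment #4: 4→5→6→0→7→8 bottleneck 1, total now 34
augment #5: 4→13→5→6→0→7→8 bottleneck 4, total now 38
augment #6: 4→13→5→6→0→12→8 bottleneck 5, total now 43

Maximum flow value: 43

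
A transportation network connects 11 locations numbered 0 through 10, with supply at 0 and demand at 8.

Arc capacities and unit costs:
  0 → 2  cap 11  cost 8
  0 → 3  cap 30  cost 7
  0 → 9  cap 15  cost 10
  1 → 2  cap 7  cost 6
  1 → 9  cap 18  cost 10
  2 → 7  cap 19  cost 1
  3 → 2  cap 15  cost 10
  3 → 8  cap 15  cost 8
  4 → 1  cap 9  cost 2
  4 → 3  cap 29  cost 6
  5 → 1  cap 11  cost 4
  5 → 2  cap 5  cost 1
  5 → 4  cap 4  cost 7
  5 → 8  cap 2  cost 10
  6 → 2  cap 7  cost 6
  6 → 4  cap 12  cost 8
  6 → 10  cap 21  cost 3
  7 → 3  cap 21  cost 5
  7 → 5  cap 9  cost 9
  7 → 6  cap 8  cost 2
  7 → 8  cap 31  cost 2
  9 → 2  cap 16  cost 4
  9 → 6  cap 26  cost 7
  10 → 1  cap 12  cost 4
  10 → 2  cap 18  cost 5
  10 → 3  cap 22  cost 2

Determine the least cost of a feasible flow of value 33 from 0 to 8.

Minimum cost for 33 units: 465

shortest-cost path #1: 0→2→7→8 push 11 @ unit cost 11 (adds 121)
shortest-cost path #2: 0→3→8 push 15 @ unit cost 15 (adds 225)
shortest-cost path #3: 0→9→2→7→8 push 7 @ unit cost 17 (adds 119)
total cost = 465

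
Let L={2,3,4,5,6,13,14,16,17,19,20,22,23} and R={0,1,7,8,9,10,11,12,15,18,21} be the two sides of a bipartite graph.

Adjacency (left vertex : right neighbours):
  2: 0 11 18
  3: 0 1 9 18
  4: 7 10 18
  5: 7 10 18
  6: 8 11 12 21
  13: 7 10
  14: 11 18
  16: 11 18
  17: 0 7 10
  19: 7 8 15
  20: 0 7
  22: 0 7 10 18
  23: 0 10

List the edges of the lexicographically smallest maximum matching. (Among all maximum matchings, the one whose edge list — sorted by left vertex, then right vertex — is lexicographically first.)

|M| = 8 (so the lex-smallest maximum matching has 8 edges)
process left vertices in ascending order; for each, take the smallest-labelled available neighbour that still permits 8 edges overall, or leave it unmatched if none does
lex-smallest matching: {2-0, 3-1, 4-7, 5-10, 6-8, 14-11, 16-18, 19-15}

Lex-smallest maximum matching: {(2,0), (3,1), (4,7), (5,10), (6,8), (14,11), (16,18), (19,15)}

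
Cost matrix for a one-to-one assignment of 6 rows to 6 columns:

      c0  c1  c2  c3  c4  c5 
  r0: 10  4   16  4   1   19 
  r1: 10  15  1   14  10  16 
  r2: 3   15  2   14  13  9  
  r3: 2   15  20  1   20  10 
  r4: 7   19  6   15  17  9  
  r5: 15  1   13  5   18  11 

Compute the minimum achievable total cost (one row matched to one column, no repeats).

Minimum assignment cost: 16

optimal assignment: row0→col4 (cost 1), row1→col2 (cost 1), row2→col0 (cost 3), row3→col3 (cost 1), row4→col5 (cost 9), row5→col1 (cost 1)
total = 1 + 1 + 3 + 1 + 9 + 1 = 16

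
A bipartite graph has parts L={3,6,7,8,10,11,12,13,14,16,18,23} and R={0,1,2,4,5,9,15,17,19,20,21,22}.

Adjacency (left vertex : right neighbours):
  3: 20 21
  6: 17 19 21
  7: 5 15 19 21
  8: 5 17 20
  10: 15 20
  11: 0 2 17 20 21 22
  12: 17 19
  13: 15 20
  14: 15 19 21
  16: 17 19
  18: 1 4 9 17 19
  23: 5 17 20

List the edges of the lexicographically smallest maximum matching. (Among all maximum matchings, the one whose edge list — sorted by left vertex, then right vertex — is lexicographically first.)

Lex-smallest maximum matching: {(3,20), (6,17), (7,5), (10,15), (11,0), (12,19), (14,21), (18,1)}

|M| = 8 (so the lex-smallest maximum matching has 8 edges)
process left vertices in ascending order; for each, take the smallest-labelled available neighbour that still permits 8 edges overall, or leave it unmatched if none does
lex-smallest matching: {3-20, 6-17, 7-5, 10-15, 11-0, 12-19, 14-21, 18-1}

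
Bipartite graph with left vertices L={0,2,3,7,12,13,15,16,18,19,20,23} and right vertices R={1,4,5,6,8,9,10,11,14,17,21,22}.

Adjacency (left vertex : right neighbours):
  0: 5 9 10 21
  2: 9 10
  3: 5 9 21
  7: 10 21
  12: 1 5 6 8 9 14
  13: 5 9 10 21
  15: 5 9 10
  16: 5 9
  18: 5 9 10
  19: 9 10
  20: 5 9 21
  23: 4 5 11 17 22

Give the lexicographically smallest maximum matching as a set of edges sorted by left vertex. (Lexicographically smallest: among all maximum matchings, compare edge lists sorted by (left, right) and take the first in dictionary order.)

|M| = 6 (so the lex-smallest maximum matching has 6 edges)
process left vertices in ascending order; for each, take the smallest-labelled available neighbour that still permits 6 edges overall, or leave it unmatched if none does
lex-smallest matching: {0-5, 2-9, 3-21, 7-10, 12-1, 23-4}

Lex-smallest maximum matching: {(0,5), (2,9), (3,21), (7,10), (12,1), (23,4)}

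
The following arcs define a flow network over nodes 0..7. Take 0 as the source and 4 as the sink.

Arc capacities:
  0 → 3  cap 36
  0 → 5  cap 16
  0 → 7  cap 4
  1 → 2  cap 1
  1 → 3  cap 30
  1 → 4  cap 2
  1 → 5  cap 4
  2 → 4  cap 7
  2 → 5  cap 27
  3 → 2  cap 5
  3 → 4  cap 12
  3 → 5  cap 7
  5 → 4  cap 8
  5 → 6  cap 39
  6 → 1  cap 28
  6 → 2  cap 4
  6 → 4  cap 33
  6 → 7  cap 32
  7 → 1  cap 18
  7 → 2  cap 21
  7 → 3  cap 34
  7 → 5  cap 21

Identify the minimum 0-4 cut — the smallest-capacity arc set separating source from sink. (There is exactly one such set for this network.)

augment #1: 0→3→4 push 12
augment #2: 0→5→4 push 8
augment #3: 0→3→2→4 push 5
augment #4: 0→5→6→4 push 8
augment #5: 0→7→1→4 push 2
augment #6: 0→7→2→4 push 2
augment #7: 0→3→5→6→4 push 7
max flow = 44; residual-reachable set from 0 gives S-side
cut edges (S→T): {(0,5), (0,7), (3,2), (3,4), (3,5)} total cap 44

Min-cut arcs: {(0,5), (0,7), (3,2), (3,4), (3,5)} (total capacity 44)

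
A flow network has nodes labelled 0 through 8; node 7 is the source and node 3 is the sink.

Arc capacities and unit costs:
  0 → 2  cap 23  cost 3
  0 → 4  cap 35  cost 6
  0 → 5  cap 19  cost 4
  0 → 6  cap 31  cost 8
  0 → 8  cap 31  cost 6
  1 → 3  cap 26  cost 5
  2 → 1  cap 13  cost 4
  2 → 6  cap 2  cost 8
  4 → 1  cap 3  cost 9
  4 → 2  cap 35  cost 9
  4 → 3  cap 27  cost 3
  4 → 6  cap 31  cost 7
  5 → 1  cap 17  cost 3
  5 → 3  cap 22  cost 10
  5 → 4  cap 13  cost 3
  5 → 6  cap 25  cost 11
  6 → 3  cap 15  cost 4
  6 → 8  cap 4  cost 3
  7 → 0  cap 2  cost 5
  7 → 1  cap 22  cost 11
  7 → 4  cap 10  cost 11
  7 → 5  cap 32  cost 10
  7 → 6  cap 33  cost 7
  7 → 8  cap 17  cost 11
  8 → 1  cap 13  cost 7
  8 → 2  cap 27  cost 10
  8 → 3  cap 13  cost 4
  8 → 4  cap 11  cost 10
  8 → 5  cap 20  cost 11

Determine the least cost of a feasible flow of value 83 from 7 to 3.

shortest-cost path #1: 7→6→3 push 15 @ unit cost 11 (adds 165)
shortest-cost path #2: 7→4→3 push 10 @ unit cost 14 (adds 140)
shortest-cost path #3: 7→0→4→3 push 2 @ unit cost 14 (adds 28)
shortest-cost path #4: 7→6→8→3 push 4 @ unit cost 14 (adds 56)
shortest-cost path #5: 7→8→3 push 9 @ unit cost 15 (adds 135)
shortest-cost path #6: 7→1→3 push 22 @ unit cost 16 (adds 352)
shortest-cost path #7: 7→5→4→3 push 13 @ unit cost 16 (adds 208)
shortest-cost path #8: 7→5→1→3 push 4 @ unit cost 18 (adds 72)
shortest-cost path #9: 7→5→3 push 4 @ unit cost 20 (adds 80)
total cost = 1236

Minimum cost for 83 units: 1236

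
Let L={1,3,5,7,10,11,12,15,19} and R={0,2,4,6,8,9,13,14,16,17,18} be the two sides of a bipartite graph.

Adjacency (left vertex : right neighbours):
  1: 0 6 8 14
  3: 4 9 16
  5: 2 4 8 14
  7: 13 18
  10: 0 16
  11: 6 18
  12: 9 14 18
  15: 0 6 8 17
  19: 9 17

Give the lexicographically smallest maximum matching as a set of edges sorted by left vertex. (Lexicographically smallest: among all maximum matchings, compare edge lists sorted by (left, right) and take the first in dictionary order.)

Lex-smallest maximum matching: {(1,0), (3,4), (5,2), (7,13), (10,16), (11,6), (12,9), (15,8), (19,17)}

|M| = 9 (so the lex-smallest maximum matching has 9 edges)
process left vertices in ascending order; for each, take the smallest-labelled available neighbour that still permits 9 edges overall, or leave it unmatched if none does
lex-smallest matching: {1-0, 3-4, 5-2, 7-13, 10-16, 11-6, 12-9, 15-8, 19-17}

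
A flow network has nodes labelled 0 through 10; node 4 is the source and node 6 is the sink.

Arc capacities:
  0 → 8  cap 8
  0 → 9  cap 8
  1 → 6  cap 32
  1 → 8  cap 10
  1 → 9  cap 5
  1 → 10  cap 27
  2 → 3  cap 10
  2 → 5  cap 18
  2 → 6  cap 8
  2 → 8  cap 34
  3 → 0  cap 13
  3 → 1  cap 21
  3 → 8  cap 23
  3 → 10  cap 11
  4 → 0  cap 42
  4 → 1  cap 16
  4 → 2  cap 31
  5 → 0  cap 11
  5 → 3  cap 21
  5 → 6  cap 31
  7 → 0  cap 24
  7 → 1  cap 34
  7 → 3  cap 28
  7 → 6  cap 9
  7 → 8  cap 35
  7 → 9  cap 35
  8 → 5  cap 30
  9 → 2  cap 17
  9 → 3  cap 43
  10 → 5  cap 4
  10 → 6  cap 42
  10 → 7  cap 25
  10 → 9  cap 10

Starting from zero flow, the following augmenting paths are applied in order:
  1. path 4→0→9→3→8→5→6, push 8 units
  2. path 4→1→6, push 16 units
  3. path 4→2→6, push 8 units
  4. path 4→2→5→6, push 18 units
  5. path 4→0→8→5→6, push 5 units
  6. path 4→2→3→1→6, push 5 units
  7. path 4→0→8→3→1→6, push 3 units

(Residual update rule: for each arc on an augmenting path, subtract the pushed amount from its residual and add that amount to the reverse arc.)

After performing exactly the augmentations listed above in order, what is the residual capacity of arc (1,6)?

Residual capacity of (1,6): 8

after path 1 (4→0→9→3→8→5→6, push 8): res(1,6)=32
after path 2 (4→1→6, push 16): res(1,6)=16
after path 3 (4→2→6, push 8): res(1,6)=16
after path 4 (4→2→5→6, push 18): res(1,6)=16
after path 5 (4→0→8→5→6, push 5): res(1,6)=16
after path 6 (4→2→3→1→6, push 5): res(1,6)=11
after path 7 (4→0→8→3→1→6, push 3): res(1,6)=8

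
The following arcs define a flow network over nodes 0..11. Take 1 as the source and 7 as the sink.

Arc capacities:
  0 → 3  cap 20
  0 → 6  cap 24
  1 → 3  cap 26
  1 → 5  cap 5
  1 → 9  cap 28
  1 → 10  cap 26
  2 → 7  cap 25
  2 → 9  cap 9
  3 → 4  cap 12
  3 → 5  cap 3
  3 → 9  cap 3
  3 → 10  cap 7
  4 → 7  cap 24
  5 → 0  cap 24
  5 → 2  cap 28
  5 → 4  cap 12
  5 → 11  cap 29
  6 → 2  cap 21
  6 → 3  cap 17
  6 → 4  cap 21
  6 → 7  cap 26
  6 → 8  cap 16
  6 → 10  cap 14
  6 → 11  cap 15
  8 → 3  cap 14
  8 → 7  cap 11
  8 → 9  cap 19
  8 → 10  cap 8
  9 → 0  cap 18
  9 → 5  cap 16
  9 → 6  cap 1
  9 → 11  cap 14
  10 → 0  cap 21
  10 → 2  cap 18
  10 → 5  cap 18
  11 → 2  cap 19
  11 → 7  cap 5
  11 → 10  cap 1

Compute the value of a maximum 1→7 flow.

Maximum flow value: 79

augment #1: 1→3→4→7 bottleneck 12, total now 12
augment #2: 1→5→2→7 bottleneck 5, total now 17
augment #3: 1→9→6→7 bottleneck 1, total now 18
augment #4: 1→9→11→7 bottleneck 5, total now 23
augment #5: 1→10→2→7 bottleneck 18, total now 41
augment #6: 1→3→5→2→7 bottleneck 2, total now 43
augment #7: 1→3→5→4→7 bottleneck 1, total now 44
augment #8: 1→9→0→6→7 bottleneck 18, total now 62
augment #9: 1→9→5→4→7 bottleneck 4, total now 66
augment #10: 1→10→0→6→7 bottleneck 6, total now 72
augment #11: 1→10→5→4→7 bottleneck 2, total now 74
augment #12: 1→3→9→5→4→7 bottleneck 3, total now 77
augment #13: 1→3→10→5→4→7 bottleneck 2, total now 79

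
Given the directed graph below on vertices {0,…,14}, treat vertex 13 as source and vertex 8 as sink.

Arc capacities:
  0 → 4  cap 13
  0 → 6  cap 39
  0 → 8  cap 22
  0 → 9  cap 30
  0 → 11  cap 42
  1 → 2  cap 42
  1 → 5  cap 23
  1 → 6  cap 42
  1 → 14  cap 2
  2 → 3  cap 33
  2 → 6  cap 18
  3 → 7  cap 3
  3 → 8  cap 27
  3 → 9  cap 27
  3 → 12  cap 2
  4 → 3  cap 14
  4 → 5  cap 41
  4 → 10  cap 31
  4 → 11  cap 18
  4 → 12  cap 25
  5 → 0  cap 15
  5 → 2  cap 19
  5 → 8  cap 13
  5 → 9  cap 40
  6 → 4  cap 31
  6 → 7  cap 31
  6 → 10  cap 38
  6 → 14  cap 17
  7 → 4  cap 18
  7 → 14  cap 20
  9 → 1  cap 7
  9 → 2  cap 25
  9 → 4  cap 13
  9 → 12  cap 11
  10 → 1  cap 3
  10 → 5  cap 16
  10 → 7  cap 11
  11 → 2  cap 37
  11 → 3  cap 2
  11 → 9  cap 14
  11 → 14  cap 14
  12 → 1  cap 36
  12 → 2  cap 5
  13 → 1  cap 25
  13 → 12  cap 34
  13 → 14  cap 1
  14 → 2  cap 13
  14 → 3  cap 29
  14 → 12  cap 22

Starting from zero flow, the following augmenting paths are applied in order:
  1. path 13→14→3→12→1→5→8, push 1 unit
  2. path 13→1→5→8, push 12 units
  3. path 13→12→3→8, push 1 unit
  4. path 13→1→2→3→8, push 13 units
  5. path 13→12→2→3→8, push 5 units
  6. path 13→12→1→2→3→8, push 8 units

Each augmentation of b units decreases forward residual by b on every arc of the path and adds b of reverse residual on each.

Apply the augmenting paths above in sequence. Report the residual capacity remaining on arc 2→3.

Residual capacity of (2,3): 7

after path 1 (13→14→3→12→1→5→8, push 1): res(2,3)=33
after path 2 (13→1→5→8, push 12): res(2,3)=33
after path 3 (13→12→3→8, push 1): res(2,3)=33
after path 4 (13→1→2→3→8, push 13): res(2,3)=20
after path 5 (13→12→2→3→8, push 5): res(2,3)=15
after path 6 (13→12→1→2→3→8, push 8): res(2,3)=7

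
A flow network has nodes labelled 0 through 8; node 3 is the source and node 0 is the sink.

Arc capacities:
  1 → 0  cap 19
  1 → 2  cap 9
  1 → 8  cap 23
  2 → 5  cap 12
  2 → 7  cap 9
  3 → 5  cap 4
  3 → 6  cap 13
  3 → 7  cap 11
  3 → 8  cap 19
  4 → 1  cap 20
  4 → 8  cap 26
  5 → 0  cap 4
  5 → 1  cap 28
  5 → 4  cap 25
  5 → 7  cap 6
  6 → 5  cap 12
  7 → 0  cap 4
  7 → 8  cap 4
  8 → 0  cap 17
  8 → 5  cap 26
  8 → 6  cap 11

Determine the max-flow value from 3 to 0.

augment #1: 3→5→0 bottleneck 4, total now 4
augment #2: 3→7→0 bottleneck 4, total now 8
augment #3: 3→8→0 bottleneck 17, total now 25
augment #4: 3→6→5→1→0 bottleneck 12, total now 37
augment #5: 3→8→5→1→0 bottleneck 2, total now 39
augment #6: 3→7→8→5→1→0 bottleneck 4, total now 43

Maximum flow value: 43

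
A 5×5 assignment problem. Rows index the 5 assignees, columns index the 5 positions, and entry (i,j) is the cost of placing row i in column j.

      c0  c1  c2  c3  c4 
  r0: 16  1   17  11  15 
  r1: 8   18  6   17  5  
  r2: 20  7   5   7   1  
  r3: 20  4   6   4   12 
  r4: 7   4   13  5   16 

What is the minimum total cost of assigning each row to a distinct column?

optimal assignment: row0→col1 (cost 1), row1→col2 (cost 6), row2→col4 (cost 1), row3→col3 (cost 4), row4→col0 (cost 7)
total = 1 + 6 + 1 + 4 + 7 = 19

Minimum assignment cost: 19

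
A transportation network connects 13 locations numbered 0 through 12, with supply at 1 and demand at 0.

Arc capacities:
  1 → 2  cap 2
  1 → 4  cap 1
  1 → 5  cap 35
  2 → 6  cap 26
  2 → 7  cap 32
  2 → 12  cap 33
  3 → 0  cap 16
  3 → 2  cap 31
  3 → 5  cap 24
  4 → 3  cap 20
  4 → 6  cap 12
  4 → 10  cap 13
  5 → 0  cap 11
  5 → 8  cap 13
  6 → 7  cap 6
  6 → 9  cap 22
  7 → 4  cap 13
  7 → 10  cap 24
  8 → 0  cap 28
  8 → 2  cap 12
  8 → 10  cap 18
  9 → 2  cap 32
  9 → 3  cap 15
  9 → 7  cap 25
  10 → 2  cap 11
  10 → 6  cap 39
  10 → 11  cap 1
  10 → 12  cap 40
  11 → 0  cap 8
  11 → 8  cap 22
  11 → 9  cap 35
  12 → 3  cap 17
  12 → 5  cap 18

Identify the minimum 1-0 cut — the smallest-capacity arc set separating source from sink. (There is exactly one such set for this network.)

Min-cut arcs: {(1,2), (1,4), (5,0), (5,8)} (total capacity 27)

augment #1: 1→5→0 push 11
augment #2: 1→4→3→0 push 1
augment #3: 1→5→8→0 push 13
augment #4: 1→2→12→3→0 push 2
max flow = 27; residual-reachable set from 1 gives S-side
cut edges (S→T): {(1,2), (1,4), (5,0), (5,8)} total cap 27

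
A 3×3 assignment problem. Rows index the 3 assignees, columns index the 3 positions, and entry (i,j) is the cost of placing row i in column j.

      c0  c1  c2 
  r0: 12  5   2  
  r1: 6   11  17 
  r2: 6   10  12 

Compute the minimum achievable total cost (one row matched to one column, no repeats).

optimal assignment: row0→col2 (cost 2), row1→col0 (cost 6), row2→col1 (cost 10)
total = 2 + 6 + 10 = 18

Minimum assignment cost: 18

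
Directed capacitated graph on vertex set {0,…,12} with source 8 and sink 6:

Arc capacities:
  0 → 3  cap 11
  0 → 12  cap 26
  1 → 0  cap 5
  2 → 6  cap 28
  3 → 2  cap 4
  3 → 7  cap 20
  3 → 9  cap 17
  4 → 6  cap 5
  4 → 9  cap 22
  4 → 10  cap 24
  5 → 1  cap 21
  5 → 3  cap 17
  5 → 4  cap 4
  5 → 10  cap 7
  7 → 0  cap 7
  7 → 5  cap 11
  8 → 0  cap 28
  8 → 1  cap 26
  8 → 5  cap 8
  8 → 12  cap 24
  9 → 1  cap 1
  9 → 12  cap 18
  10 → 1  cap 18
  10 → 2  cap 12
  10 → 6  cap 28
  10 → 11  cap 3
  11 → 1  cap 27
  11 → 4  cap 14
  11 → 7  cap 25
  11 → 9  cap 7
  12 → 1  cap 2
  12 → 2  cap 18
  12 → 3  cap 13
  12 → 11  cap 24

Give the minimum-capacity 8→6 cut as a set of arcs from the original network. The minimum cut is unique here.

Min-cut arcs: {(3,2), (5,4), (5,10), (11,4), (12,2)} (total capacity 47)

augment #1: 8→5→4→6 push 4
augment #2: 8→5→10→6 push 4
augment #3: 8→12→2→6 push 18
augment #4: 8→0→3→2→6 push 4
augment #5: 8→12→11→4→6 push 1
augment #6: 8→12→11→4→10→6 push 5
augment #7: 8→0→3→7→5→10→6 push 3
augment #8: 8→0→12→11→4→10→6 push 8
max flow = 47; residual-reachable set from 8 gives S-side
cut edges (S→T): {(3,2), (5,4), (5,10), (11,4), (12,2)} total cap 47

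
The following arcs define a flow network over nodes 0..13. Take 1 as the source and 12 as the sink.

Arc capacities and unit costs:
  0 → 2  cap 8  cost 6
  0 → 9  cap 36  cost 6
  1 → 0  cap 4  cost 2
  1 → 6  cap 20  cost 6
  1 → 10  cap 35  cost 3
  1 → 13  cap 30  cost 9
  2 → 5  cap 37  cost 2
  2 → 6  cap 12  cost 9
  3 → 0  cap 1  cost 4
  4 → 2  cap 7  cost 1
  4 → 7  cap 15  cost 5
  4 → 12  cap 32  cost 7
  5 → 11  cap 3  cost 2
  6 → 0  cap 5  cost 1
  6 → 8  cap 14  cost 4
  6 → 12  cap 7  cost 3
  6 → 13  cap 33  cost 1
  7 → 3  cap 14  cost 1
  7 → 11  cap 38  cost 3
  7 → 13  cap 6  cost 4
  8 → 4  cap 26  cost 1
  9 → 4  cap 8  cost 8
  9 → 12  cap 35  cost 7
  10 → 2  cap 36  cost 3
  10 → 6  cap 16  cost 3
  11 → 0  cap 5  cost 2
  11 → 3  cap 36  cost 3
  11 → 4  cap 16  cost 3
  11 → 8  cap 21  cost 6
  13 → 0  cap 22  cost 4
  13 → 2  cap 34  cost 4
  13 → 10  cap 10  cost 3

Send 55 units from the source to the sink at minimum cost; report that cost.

Minimum cost for 55 units: 1087

shortest-cost path #1: 1→6→12 push 7 @ unit cost 9 (adds 63)
shortest-cost path #2: 1→0→9→12 push 4 @ unit cost 15 (adds 60)
shortest-cost path #3: 1→6→8→4→12 push 13 @ unit cost 18 (adds 234)
shortest-cost path #4: 1→10→6→8→4→12 push 1 @ unit cost 18 (adds 18)
shortest-cost path #5: 1→10→2→5→11→4→12 push 3 @ unit cost 20 (adds 60)
shortest-cost path #6: 1→10→6→0→9→12 push 5 @ unit cost 20 (adds 100)
shortest-cost path #7: 1→10→6→13→0→9→12 push 10 @ unit cost 24 (adds 240)
shortest-cost path #8: 1→13→0→9→12 push 12 @ unit cost 26 (adds 312)
total cost = 1087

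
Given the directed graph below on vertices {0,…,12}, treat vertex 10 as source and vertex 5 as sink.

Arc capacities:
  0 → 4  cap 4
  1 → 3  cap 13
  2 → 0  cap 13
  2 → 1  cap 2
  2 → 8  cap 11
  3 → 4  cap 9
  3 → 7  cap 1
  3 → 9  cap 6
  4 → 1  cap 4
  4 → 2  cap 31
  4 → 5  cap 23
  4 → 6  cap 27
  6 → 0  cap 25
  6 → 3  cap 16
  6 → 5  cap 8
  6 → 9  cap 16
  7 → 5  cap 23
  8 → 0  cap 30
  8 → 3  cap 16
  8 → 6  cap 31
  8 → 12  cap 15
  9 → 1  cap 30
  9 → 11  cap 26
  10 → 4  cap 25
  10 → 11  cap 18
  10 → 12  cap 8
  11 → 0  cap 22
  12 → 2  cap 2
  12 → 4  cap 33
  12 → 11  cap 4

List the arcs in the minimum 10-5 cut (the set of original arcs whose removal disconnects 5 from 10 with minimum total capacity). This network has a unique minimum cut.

Min-cut arcs: {(3,7), (4,5), (6,5)} (total capacity 32)

augment #1: 10→4→5 push 23
augment #2: 10→4→6→5 push 2
augment #3: 10→12→4→6→5 push 6
augment #4: 10→12→2→1→3→7→5 push 1
max flow = 32; residual-reachable set from 10 gives S-side
cut edges (S→T): {(3,7), (4,5), (6,5)} total cap 32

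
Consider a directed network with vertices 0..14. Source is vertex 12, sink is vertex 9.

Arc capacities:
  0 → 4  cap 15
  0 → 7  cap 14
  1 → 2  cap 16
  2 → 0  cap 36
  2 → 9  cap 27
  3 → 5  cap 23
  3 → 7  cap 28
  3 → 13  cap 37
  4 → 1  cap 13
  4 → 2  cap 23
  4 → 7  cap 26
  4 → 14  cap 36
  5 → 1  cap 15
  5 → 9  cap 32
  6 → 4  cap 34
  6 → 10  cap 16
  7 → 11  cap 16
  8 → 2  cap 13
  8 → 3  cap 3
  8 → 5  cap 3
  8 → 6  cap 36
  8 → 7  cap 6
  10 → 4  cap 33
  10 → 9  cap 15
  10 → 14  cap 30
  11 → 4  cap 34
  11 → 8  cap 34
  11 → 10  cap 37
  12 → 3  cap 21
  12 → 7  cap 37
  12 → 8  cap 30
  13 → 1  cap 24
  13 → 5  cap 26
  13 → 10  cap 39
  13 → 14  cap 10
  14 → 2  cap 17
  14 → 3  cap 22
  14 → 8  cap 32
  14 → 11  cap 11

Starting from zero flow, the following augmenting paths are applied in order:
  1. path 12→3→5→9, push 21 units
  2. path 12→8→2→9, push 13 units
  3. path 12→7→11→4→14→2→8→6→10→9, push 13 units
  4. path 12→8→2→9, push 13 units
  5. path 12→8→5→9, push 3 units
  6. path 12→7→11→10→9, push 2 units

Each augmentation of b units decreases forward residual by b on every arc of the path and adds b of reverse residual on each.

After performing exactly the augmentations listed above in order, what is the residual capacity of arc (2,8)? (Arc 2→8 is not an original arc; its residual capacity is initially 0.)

Residual capacity of (2,8): 13

after path 1 (12→3→5→9, push 21): res(2,8)=0
after path 2 (12→8→2→9, push 13): res(2,8)=13
after path 3 (12→7→11→4→14→2→8→6→10→9, push 13): res(2,8)=0
after path 4 (12→8→2→9, push 13): res(2,8)=13
after path 5 (12→8→5→9, push 3): res(2,8)=13
after path 6 (12→7→11→10→9, push 2): res(2,8)=13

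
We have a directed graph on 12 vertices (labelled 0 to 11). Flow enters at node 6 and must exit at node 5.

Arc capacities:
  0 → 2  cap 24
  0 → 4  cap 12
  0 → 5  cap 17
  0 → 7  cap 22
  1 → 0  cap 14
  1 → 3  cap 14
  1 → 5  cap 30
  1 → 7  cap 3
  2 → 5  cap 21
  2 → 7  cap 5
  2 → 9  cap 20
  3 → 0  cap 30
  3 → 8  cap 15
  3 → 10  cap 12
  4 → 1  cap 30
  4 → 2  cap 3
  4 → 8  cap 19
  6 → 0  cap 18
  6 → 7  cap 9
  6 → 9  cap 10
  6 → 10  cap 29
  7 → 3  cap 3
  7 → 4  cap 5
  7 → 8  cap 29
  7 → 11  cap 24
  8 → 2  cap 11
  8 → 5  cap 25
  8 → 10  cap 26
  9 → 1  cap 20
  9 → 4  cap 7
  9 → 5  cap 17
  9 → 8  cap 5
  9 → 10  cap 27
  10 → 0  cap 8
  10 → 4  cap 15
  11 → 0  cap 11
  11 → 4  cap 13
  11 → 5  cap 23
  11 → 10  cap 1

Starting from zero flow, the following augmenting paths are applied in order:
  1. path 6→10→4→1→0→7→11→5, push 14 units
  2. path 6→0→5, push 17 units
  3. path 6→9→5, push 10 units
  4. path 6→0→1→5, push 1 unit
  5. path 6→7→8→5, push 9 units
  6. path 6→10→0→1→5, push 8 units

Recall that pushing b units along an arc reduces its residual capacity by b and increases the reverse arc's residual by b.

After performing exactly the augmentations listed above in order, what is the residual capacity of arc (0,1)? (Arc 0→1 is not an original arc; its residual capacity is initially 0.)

Residual capacity of (0,1): 5

after path 1 (6→10→4→1→0→7→11→5, push 14): res(0,1)=14
after path 2 (6→0→5, push 17): res(0,1)=14
after path 3 (6→9→5, push 10): res(0,1)=14
after path 4 (6→0→1→5, push 1): res(0,1)=13
after path 5 (6→7→8→5, push 9): res(0,1)=13
after path 6 (6→10→0→1→5, push 8): res(0,1)=5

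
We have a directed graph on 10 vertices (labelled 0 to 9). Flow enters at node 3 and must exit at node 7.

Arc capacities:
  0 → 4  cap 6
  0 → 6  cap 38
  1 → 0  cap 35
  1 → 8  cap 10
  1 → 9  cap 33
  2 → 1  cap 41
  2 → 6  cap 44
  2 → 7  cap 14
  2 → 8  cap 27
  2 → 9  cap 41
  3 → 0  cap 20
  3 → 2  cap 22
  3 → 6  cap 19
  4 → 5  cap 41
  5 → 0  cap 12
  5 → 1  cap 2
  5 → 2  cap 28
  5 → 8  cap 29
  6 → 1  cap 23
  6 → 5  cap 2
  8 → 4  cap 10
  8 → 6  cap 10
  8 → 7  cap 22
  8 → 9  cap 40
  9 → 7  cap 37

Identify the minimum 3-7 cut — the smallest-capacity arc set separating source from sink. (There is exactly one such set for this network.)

augment #1: 3→2→7 push 14
augment #2: 3→2→8→7 push 8
augment #3: 3→6→1→8→7 push 10
augment #4: 3→6→1→9→7 push 9
augment #5: 3→0→4→5→8→7 push 4
augment #6: 3→0→6→1→9→7 push 4
augment #7: 3→0→4→5→1→9→7 push 2
augment #8: 3→0→6→5→2→9→7 push 2
max flow = 53; residual-reachable set from 3 gives S-side
cut edges (S→T): {(0,4), (3,2), (6,1), (6,5)} total cap 53

Min-cut arcs: {(0,4), (3,2), (6,1), (6,5)} (total capacity 53)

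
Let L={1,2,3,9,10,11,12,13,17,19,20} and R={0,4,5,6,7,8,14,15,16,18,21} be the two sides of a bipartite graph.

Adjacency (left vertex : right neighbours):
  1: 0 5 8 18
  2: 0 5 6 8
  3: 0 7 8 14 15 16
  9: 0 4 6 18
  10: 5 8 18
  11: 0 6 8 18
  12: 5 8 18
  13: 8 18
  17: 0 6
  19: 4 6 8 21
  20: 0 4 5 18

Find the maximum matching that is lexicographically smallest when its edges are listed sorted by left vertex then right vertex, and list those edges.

|M| = 8 (so the lex-smallest maximum matching has 8 edges)
process left vertices in ascending order; for each, take the smallest-labelled available neighbour that still permits 8 edges overall, or leave it unmatched if none does
lex-smallest matching: {1-0, 2-5, 3-7, 9-4, 10-8, 11-6, 12-18, 19-21}

Lex-smallest maximum matching: {(1,0), (2,5), (3,7), (9,4), (10,8), (11,6), (12,18), (19,21)}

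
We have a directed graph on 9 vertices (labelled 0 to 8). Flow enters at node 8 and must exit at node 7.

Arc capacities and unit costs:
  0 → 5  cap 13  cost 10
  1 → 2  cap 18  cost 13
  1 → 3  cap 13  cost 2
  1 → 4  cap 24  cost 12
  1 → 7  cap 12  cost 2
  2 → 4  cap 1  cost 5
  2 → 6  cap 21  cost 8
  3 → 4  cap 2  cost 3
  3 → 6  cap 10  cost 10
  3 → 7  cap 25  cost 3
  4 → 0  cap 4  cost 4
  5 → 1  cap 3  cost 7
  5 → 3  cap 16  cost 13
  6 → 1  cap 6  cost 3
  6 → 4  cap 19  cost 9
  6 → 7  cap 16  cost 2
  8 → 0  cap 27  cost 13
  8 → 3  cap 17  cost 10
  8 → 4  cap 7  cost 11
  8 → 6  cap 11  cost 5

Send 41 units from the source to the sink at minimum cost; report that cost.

shortest-cost path #1: 8→6→7 push 11 @ unit cost 7 (adds 77)
shortest-cost path #2: 8→3→7 push 17 @ unit cost 13 (adds 221)
shortest-cost path #3: 8→0→5→1→7 push 3 @ unit cost 32 (adds 96)
shortest-cost path #4: 8→0→5→3→7 push 8 @ unit cost 39 (adds 312)
shortest-cost path #5: 8→0→5→3→6→7 push 2 @ unit cost 48 (adds 96)
total cost = 802

Minimum cost for 41 units: 802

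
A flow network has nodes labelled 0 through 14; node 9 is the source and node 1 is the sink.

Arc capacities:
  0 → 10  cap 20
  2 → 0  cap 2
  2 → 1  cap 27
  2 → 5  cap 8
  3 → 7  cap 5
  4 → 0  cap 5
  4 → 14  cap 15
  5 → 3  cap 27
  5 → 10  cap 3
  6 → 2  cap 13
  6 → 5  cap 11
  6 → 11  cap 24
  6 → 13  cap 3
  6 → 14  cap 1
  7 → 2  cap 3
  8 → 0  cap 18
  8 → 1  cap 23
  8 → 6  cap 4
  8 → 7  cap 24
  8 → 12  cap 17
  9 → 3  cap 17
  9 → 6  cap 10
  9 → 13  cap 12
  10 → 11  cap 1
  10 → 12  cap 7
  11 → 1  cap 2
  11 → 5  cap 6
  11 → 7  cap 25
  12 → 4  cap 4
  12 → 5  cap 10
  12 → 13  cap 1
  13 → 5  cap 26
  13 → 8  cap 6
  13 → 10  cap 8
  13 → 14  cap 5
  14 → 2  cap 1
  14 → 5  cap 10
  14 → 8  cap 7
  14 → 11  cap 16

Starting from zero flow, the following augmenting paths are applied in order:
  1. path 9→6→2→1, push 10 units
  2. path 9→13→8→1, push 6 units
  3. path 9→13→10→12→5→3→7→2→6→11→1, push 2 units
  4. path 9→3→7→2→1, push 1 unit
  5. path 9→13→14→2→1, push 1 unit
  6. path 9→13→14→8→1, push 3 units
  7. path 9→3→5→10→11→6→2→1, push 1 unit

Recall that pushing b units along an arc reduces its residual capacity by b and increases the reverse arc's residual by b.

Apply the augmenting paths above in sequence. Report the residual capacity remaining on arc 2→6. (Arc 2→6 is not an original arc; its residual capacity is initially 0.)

Residual capacity of (2,6): 9

after path 1 (9→6→2→1, push 10): res(2,6)=10
after path 2 (9→13→8→1, push 6): res(2,6)=10
after path 3 (9→13→10→12→5→3→7→2→6→11→1, push 2): res(2,6)=8
after path 4 (9→3→7→2→1, push 1): res(2,6)=8
after path 5 (9→13→14→2→1, push 1): res(2,6)=8
after path 6 (9→13→14→8→1, push 3): res(2,6)=8
after path 7 (9→3→5→10→11→6→2→1, push 1): res(2,6)=9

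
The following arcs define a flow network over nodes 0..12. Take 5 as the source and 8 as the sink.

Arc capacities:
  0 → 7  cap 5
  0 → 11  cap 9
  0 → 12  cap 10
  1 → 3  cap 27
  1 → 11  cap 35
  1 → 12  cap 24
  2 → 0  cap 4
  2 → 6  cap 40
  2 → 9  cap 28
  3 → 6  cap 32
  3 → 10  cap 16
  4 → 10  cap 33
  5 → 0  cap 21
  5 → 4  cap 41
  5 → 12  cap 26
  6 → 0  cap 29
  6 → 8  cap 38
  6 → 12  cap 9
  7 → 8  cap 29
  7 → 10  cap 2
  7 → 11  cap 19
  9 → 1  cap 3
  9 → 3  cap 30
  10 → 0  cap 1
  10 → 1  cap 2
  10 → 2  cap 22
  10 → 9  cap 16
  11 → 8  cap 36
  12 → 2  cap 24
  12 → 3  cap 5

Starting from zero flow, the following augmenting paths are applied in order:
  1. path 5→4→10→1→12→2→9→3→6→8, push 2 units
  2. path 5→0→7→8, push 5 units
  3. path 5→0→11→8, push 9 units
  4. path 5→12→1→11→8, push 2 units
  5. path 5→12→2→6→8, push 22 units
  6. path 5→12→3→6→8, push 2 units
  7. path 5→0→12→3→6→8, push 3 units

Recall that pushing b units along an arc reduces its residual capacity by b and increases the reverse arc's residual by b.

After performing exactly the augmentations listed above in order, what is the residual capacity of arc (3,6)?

Residual capacity of (3,6): 25

after path 1 (5→4→10→1→12→2→9→3→6→8, push 2): res(3,6)=30
after path 2 (5→0→7→8, push 5): res(3,6)=30
after path 3 (5→0→11→8, push 9): res(3,6)=30
after path 4 (5→12→1→11→8, push 2): res(3,6)=30
after path 5 (5→12→2→6→8, push 22): res(3,6)=30
after path 6 (5→12→3→6→8, push 2): res(3,6)=28
after path 7 (5→0→12→3→6→8, push 3): res(3,6)=25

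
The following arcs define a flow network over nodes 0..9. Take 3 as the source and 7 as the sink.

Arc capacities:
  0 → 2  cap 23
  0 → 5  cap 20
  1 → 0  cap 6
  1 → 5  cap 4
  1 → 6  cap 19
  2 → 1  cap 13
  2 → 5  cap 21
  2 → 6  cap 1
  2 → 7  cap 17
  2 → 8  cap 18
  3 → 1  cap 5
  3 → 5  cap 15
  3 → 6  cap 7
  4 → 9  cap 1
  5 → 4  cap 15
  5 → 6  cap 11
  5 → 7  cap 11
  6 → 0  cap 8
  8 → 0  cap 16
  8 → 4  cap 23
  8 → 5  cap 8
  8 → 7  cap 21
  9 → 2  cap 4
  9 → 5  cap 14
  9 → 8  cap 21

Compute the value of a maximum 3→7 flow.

Maximum flow value: 25

augment #1: 3→5→7 bottleneck 11, total now 11
augment #2: 3→1→0→2→7 bottleneck 5, total now 16
augment #3: 3→6→0→2→7 bottleneck 7, total now 23
augment #4: 3→5→4→9→2→7 bottleneck 1, total now 24
augment #5: 3→5→6→0→2→7 bottleneck 1, total now 25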